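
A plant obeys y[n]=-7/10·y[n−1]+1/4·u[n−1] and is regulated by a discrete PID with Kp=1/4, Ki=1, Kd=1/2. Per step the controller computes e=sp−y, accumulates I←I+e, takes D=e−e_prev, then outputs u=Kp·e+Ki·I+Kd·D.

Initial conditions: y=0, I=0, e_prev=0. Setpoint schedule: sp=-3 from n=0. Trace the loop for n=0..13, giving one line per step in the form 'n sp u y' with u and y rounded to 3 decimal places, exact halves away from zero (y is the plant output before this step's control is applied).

(exact arithmetic carried between steps; '≈' marks a value shown rounded to 6 d.p. or computed from one; I and e_prev carry over from the previous line; the table rounds u and y to 3 d.p., halves away from zero)
n=0: y=0, sp=-3, e=sp−y=-3; I=-3, D=e−e_prev=-3; u=1/4·(-3)+1·(-3)+1/2·(-3)=-5.25; next y=-7/10·0+1/4·(-5.25)=-1.3125
n=1: y=-1.3125, sp=-3, e=sp−y=-1.6875; I=-4.6875, D=e−e_prev=1.3125; u=1/4·(-1.6875)+1·(-4.6875)+1/2·1.3125=-4.453125; next y=-7/10·(-1.3125)+1/4·(-4.453125)≈-0.194531
n=2: y≈-0.194531, sp=-3, e=sp−y≈-2.805469; I≈-7.492969, D=e−e_prev≈-1.117969; u=1/4·(-2.805469)+1·(-7.492969)+1/2·(-1.117969)≈-8.753320; next y=-7/10·(-0.194531)+1/4·(-8.753320)≈-2.052158
n=3: y≈-2.052158, sp=-3, e=sp−y≈-0.947842; I≈-8.440811, D=e−e_prev≈1.857627; u=1/4·(-0.947842)+1·(-8.440811)+1/2·1.857627≈-7.748958; next y=-7/10·(-2.052158)+1/4·(-7.748958)≈-0.500729
n=4: y≈-0.500729, sp=-3, e=sp−y≈-2.499271; I≈-10.940082, D=e−e_prev≈-1.551430; u=1/4·(-2.499271)+1·(-10.940082)+1/2·(-1.551430)≈-12.340615; next y=-7/10·(-0.500729)+1/4·(-12.340615)≈-2.734644
n=5: y≈-2.734644, sp=-3, e=sp−y≈-0.265356; I≈-11.205438, D=e−e_prev≈2.233915; u=1/4·(-0.265356)+1·(-11.205438)+1/2·2.233915≈-10.154820; next y=-7/10·(-2.734644)+1/4·(-10.154820)≈-0.624454
n=6: y≈-0.624454, sp=-3, e=sp−y≈-2.375546; I≈-13.580984, D=e−e_prev≈-2.110189; u=1/4·(-2.375546)+1·(-13.580984)+1/2·(-2.110189)≈-15.229965; next y=-7/10·(-0.624454)+1/4·(-15.229965)≈-3.370373
n=7: y≈-3.370373, sp=-3, e=sp−y≈0.370373; I≈-13.210611, D=e−e_prev≈2.745919; u=1/4·0.370373+1·(-13.210611)+1/2·2.745919≈-11.745058; next y=-7/10·(-3.370373)+1/4·(-11.745058)≈-0.577003
n=8: y≈-0.577003, sp=-3, e=sp−y≈-2.422997; I≈-15.633607, D=e−e_prev≈-2.793370; u=1/4·(-2.422997)+1·(-15.633607)+1/2·(-2.793370)≈-17.636041; next y=-7/10·(-0.577003)+1/4·(-17.636041)≈-4.005108
n=9: y≈-4.005108, sp=-3, e=sp−y≈1.005108; I≈-14.628499, D=e−e_prev≈3.428105; u=1/4·1.005108+1·(-14.628499)+1/2·3.428105≈-12.663170; next y=-7/10·(-4.005108)+1/4·(-12.663170)≈-0.362217
n=10: y≈-0.362217, sp=-3, e=sp−y≈-2.637783; I≈-17.266282, D=e−e_prev≈-3.642891; u=1/4·(-2.637783)+1·(-17.266282)+1/2·(-3.642891)≈-19.747174; next y=-7/10·(-0.362217)+1/4·(-19.747174)≈-4.683242
n=11: y≈-4.683242, sp=-3, e=sp−y≈1.683242; I≈-15.583041, D=e−e_prev≈4.321025; u=1/4·1.683242+1·(-15.583041)+1/2·4.321025≈-13.001718; next y=-7/10·(-4.683242)+1/4·(-13.001718)≈0.027840
n=12: y≈0.027840, sp=-3, e=sp−y≈-3.027840; I≈-18.610880, D=e−e_prev≈-4.711081; u=1/4·(-3.027840)+1·(-18.610880)+1/2·(-4.711081)≈-21.723381; next y=-7/10·0.027840+1/4·(-21.723381)≈-5.450333
n=13: y≈-5.450333, sp=-3, e=sp−y≈2.450333; I≈-16.160548, D=e−e_prev≈5.478172; u=1/4·2.450333+1·(-16.160548)+1/2·5.478172≈-12.808878; next y=-7/10·(-5.450333)+1/4·(-12.808878)≈0.613013

0 -3 -5.250 0.000
1 -3 -4.453 -1.313
2 -3 -8.753 -0.195
3 -3 -7.749 -2.052
4 -3 -12.341 -0.501
5 -3 -10.155 -2.735
6 -3 -15.230 -0.624
7 -3 -11.745 -3.370
8 -3 -17.636 -0.577
9 -3 -12.663 -4.005
10 -3 -19.747 -0.362
11 -3 -13.002 -4.683
12 -3 -21.723 0.028
13 -3 -12.809 -5.450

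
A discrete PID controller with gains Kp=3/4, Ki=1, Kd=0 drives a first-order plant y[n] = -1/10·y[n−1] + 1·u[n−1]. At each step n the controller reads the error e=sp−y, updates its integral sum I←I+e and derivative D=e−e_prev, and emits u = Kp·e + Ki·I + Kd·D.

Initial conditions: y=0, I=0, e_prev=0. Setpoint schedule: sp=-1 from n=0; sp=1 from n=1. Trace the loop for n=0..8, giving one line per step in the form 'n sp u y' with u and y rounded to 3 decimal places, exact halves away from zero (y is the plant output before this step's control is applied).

0 -1 -1.750 0.000
1 1 3.813 -1.750
2 1 -3.478 3.988
3 1 7.297 -3.877
4 1 -8.059 7.685
5 1 14.153 -8.827
6 1 -17.780 15.035
7 1 28.242 -19.283
8 1 -38.019 30.171

(exact arithmetic carried between steps; '≈' marks a value shown rounded to 6 d.p. or computed from one; I and e_prev carry over from the previous line; the table rounds u and y to 3 d.p., halves away from zero)
n=0: y=0, sp=-1, e=sp−y=-1; I=-1, D=e−e_prev=-1; u=3/4·(-1)+1·(-1)+0·(-1)=-1.75; next y=-1/10·0+1·(-1.75)=-1.75
n=1: y=-1.75, sp=1, e=sp−y=2.75; I=1.75, D=e−e_prev=3.75; u=3/4·2.75+1·1.75+0·3.75=3.8125; next y=-1/10·(-1.75)+1·3.8125=3.9875
n=2: y=3.9875, sp=1, e=sp−y=-2.9875; I=-1.2375, D=e−e_prev=-5.7375; u=3/4·(-2.9875)+1·(-1.2375)+0·(-5.7375)=-3.478125; next y=-1/10·3.9875+1·(-3.478125)=-3.876875
n=3: y=-3.876875, sp=1, e=sp−y=4.876875; I=3.639375, D=e−e_prev=7.864375; u=3/4·4.876875+1·3.639375+0·7.864375≈7.297031; next y=-1/10·(-3.876875)+1·7.297031≈7.684719
n=4: y≈7.684719, sp=1, e=sp−y≈-6.684719; I≈-3.045344, D=e−e_prev≈-11.561594; u=3/4·(-6.684719)+1·(-3.045344)+0·(-11.561594)≈-8.058883; next y=-1/10·7.684719+1·(-8.058883)≈-8.827355
n=5: y≈-8.827355, sp=1, e=sp−y≈9.827355; I≈6.782011, D=e−e_prev≈16.512073; u=3/4·9.827355+1·6.782011+0·16.512073≈14.152527; next y=-1/10·(-8.827355)+1·14.152527≈15.035262
n=6: y≈15.035262, sp=1, e=sp−y≈-14.035262; I≈-7.253251, D=e−e_prev≈-23.862617; u=3/4·(-14.035262)+1·(-7.253251)+0·(-23.862617)≈-17.779698; next y=-1/10·15.035262+1·(-17.779698)≈-19.283225
n=7: y≈-19.283225, sp=1, e=sp−y≈20.283225; I≈13.029973, D=e−e_prev≈34.318487; u=3/4·20.283225+1·13.029973+0·34.318487≈28.242391; next y=-1/10·(-19.283225)+1·28.242391≈30.170714
n=8: y≈30.170714, sp=1, e=sp−y≈-29.170714; I≈-16.140741, D=e−e_prev≈-49.453938; u=3/4·(-29.170714)+1·(-16.140741)+0·(-49.453938)≈-38.018776; next y=-1/10·30.170714+1·(-38.018776)≈-41.035848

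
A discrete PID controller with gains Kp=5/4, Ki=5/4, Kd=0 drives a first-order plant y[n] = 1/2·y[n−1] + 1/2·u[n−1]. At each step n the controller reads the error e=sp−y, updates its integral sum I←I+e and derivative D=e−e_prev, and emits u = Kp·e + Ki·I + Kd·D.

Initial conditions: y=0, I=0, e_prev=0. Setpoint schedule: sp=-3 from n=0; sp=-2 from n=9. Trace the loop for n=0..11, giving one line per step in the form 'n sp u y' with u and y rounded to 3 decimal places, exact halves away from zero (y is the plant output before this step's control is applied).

(exact arithmetic carried between steps; '≈' marks a value shown rounded to 6 d.p. or computed from one; I and e_prev carry over from the previous line; the table rounds u and y to 3 d.p., halves away from zero)
n=0: y=0, sp=-3, e=sp−y=-3; I=-3, D=e−e_prev=-3; u=5/4·(-3)+5/4·(-3)+0·(-3)=-7.5; next y=1/2·0+1/2·(-7.5)=-3.75
n=1: y=-3.75, sp=-3, e=sp−y=0.75; I=-2.25, D=e−e_prev=3.75; u=5/4·0.75+5/4·(-2.25)+0·3.75=-1.875; next y=1/2·(-3.75)+1/2·(-1.875)=-2.8125
n=2: y=-2.8125, sp=-3, e=sp−y=-0.1875; I=-2.4375, D=e−e_prev=-0.9375; u=5/4·(-0.1875)+5/4·(-2.4375)+0·(-0.9375)=-3.28125; next y=1/2·(-2.8125)+1/2·(-3.28125)=-3.046875
n=3: y=-3.046875, sp=-3, e=sp−y=0.046875; I=-2.390625, D=e−e_prev=0.234375; u=5/4·0.046875+5/4·(-2.390625)+0·0.234375≈-2.929688; next y=1/2·(-3.046875)+1/2·(-2.929688)≈-2.988281
n=4: y≈-2.988281, sp=-3, e=sp−y≈-0.011719; I≈-2.402344, D=e−e_prev≈-0.058594; u=5/4·(-0.011719)+5/4·(-2.402344)+0·(-0.058594)≈-3.017578; next y=1/2·(-2.988281)+1/2·(-3.017578)≈-3.002930
n=5: y≈-3.002930, sp=-3, e=sp−y≈0.002930; I≈-2.399414, D=e−e_prev≈0.014648; u=5/4·0.002930+5/4·(-2.399414)+0·0.014648≈-2.995605; next y=1/2·(-3.002930)+1/2·(-2.995605)≈-2.999268
n=6: y≈-2.999268, sp=-3, e=sp−y≈-0.000732; I≈-2.400146, D=e−e_prev≈-0.003662; u=5/4·(-0.000732)+5/4·(-2.400146)+0·(-0.003662)≈-3.001099; next y=1/2·(-2.999268)+1/2·(-3.001099)≈-3.000183
n=7: y≈-3.000183, sp=-3, e=sp−y≈0.000183; I≈-2.399963, D=e−e_prev≈0.000916; u=5/4·0.000183+5/4·(-2.399963)+0·0.000916≈-2.999725; next y=1/2·(-3.000183)+1/2·(-2.999725)≈-2.999954
n=8: y≈-2.999954, sp=-3, e=sp−y≈-0.000046; I≈-2.400009, D=e−e_prev≈-0.000229; u=5/4·(-0.000046)+5/4·(-2.400009)+0·(-0.000229)≈-3.000069; next y=1/2·(-2.999954)+1/2·(-3.000069)≈-3.000011
n=9: y≈-3.000011, sp=-2, e=sp−y≈1.000011; I≈-1.399998, D=e−e_prev≈1.000057; u=5/4·1.000011+5/4·(-1.399998)+0·1.000057≈-0.499983; next y=1/2·(-3.000011)+1/2·(-0.499983)≈-1.749997
n=10: y≈-1.749997, sp=-2, e=sp−y≈-0.250003; I≈-1.650001, D=e−e_prev≈-1.250014; u=5/4·(-0.250003)+5/4·(-1.650001)+0·(-1.250014)≈-2.375004; next y=1/2·(-1.749997)+1/2·(-2.375004)≈-2.062501
n=11: y≈-2.062501, sp=-2, e=sp−y≈0.062501; I≈-1.587500, D=e−e_prev≈0.312504; u=5/4·0.062501+5/4·(-1.587500)+0·0.312504≈-1.906249; next y=1/2·(-2.062501)+1/2·(-1.906249)≈-1.984375

0 -3 -7.500 0.000
1 -3 -1.875 -3.750
2 -3 -3.281 -2.813
3 -3 -2.930 -3.047
4 -3 -3.018 -2.988
5 -3 -2.996 -3.003
6 -3 -3.001 -2.999
7 -3 -3.000 -3.000
8 -3 -3.000 -3.000
9 -2 -0.500 -3.000
10 -2 -2.375 -1.750
11 -2 -1.906 -2.063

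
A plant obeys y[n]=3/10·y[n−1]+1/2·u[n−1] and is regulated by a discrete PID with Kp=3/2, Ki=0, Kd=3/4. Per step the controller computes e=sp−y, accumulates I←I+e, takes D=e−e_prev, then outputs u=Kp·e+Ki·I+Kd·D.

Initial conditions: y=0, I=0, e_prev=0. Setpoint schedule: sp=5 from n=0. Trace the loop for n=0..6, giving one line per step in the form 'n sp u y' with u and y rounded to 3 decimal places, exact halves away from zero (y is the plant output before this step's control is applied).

(exact arithmetic carried between steps; '≈' marks a value shown rounded to 6 d.p. or computed from one; I and e_prev carry over from the previous line; the table rounds u and y to 3 d.p., halves away from zero)
n=0: y=0, sp=5, e=sp−y=5; I=5, D=e−e_prev=5; u=3/2·5+0·5+3/4·5=11.25; next y=3/10·0+1/2·11.25=5.625
n=1: y=5.625, sp=5, e=sp−y=-0.625; I=4.375, D=e−e_prev=-5.625; u=3/2·(-0.625)+0·4.375+3/4·(-5.625)=-5.15625; next y=3/10·5.625+1/2·(-5.15625)=-0.890625
n=2: y=-0.890625, sp=5, e=sp−y=5.890625; I=10.265625, D=e−e_prev=6.515625; u=3/2·5.890625+0·10.265625+3/4·6.515625≈13.722656; next y=3/10·(-0.890625)+1/2·13.722656≈6.594141
n=3: y≈6.594141, sp=5, e=sp−y≈-1.594141; I≈8.671484, D=e−e_prev≈-7.484766; u=3/2·(-1.594141)+0·8.671484+3/4·(-7.484766)≈-8.004785; next y=3/10·6.594141+1/2·(-8.004785)≈-2.024150
n=4: y≈-2.024150, sp=5, e=sp−y≈7.024150; I≈15.695635, D=e−e_prev≈8.618291; u=3/2·7.024150+0·15.695635+3/4·8.618291≈16.999944; next y=3/10·(-2.024150)+1/2·16.999944≈7.892727
n=5: y≈7.892727, sp=5, e=sp−y≈-2.892727; I≈12.802908, D=e−e_prev≈-9.916877; u=3/2·(-2.892727)+0·12.802908+3/4·(-9.916877)≈-11.776748; next y=3/10·7.892727+1/2·(-11.776748)≈-3.520556
n=6: y≈-3.520556, sp=5, e=sp−y≈8.520556; I≈21.323464, D=e−e_prev≈11.413283; u=3/2·8.520556+0·21.323464+3/4·11.413283≈21.340796; next y=3/10·(-3.520556)+1/2·21.340796≈9.614231

0 5 11.250 0.000
1 5 -5.156 5.625
2 5 13.723 -0.891
3 5 -8.005 6.594
4 5 17.000 -2.024
5 5 -11.777 7.893
6 5 21.341 -3.521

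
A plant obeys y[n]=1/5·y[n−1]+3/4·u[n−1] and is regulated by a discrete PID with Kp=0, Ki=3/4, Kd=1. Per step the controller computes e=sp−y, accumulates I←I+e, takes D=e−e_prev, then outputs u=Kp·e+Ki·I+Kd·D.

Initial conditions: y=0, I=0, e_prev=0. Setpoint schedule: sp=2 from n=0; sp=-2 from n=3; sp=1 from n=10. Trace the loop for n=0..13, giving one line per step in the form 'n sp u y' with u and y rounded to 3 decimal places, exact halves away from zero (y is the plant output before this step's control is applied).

0 2 3.500 0.000
1 2 -1.594 2.625
2 2 6.329 -0.670
3 -2 -11.209 4.613
4 -2 14.284 -7.484
5 -2 -22.926 9.216
6 -2 28.356 -15.351
7 -2 -44.907 18.196
8 -2 57.908 -30.041
9 -2 -87.360 37.423
10 1 122.839 -58.035
11 1 -173.818 80.522
12 1 245.965 -114.259
13 1 -345.164 161.622

(exact arithmetic carried between steps; '≈' marks a value shown rounded to 6 d.p. or computed from one; I and e_prev carry over from the previous line; the table rounds u and y to 3 d.p., halves away from zero)
n=0: y=0, sp=2, e=sp−y=2; I=2, D=e−e_prev=2; u=0·2+3/4·2+1·2=3.5; next y=1/5·0+3/4·3.5=2.625
n=1: y=2.625, sp=2, e=sp−y=-0.625; I=1.375, D=e−e_prev=-2.625; u=0·(-0.625)+3/4·1.375+1·(-2.625)=-1.59375; next y=1/5·2.625+3/4·(-1.59375)≈-0.670313
n=2: y≈-0.670313, sp=2, e=sp−y≈2.670313; I≈4.045313, D=e−e_prev≈3.295313; u=0·2.670313+3/4·4.045313+1·3.295313≈6.329297; next y=1/5·(-0.670313)+3/4·6.329297≈4.612910
n=3: y≈4.612910, sp=-2, e=sp−y≈-6.612910; I≈-2.567598, D=e−e_prev≈-9.283223; u=0·(-6.612910)+3/4·(-2.567598)+1·(-9.283223)≈-11.208921; next y=1/5·4.612910+3/4·(-11.208921)≈-7.484109
n=4: y≈-7.484109, sp=-2, e=sp−y≈5.484109; I≈2.916511, D=e−e_prev≈12.097019; u=0·5.484109+3/4·2.916511+1·12.097019≈14.284402; next y=1/5·(-7.484109)+3/4·14.284402≈9.216480
n=5: y≈9.216480, sp=-2, e=sp−y≈-11.216480; I≈-8.299969, D=e−e_prev≈-16.700588; u=0·(-11.216480)+3/4·(-8.299969)+1·(-16.700588)≈-22.925565; next y=1/5·9.216480+3/4·(-22.925565)≈-15.350878
n=6: y≈-15.350878, sp=-2, e=sp−y≈13.350878; I≈5.050909, D=e−e_prev≈24.567358; u=0·13.350878+3/4·5.050909+1·24.567358≈28.355539; next y=1/5·(-15.350878)+3/4·28.355539≈18.196479
n=7: y≈18.196479, sp=-2, e=sp−y≈-20.196479; I≈-15.145570, D=e−e_prev≈-33.547357; u=0·(-20.196479)+3/4·(-15.145570)+1·(-33.547357)≈-44.906534; next y=1/5·18.196479+3/4·(-44.906534)≈-30.040605
n=8: y≈-30.040605, sp=-2, e=sp−y≈28.040605; I≈12.895035, D=e−e_prev≈48.237084; u=0·28.040605+3/4·12.895035+1·48.237084≈57.908360; next y=1/5·(-30.040605)+3/4·57.908360≈37.423149
n=9: y≈37.423149, sp=-2, e=sp−y≈-39.423149; I≈-26.528114, D=e−e_prev≈-67.463754; u=0·(-39.423149)+3/4·(-26.528114)+1·(-67.463754)≈-87.359840; next y=1/5·37.423149+3/4·(-87.359840)≈-58.035250
n=10: y≈-58.035250, sp=1, e=sp−y≈59.035250; I≈32.507136, D=e−e_prev≈98.458399; u=0·59.035250+3/4·32.507136+1·98.458399≈122.838751; next y=1/5·(-58.035250)+3/4·122.838751≈80.522013
n=11: y≈80.522013, sp=1, e=sp−y≈-79.522013; I≈-47.014877, D=e−e_prev≈-138.557263; u=0·(-79.522013)+3/4·(-47.014877)+1·(-138.557263)≈-173.818421; next y=1/5·80.522013+3/4·(-173.818421)≈-114.259413
n=12: y≈-114.259413, sp=1, e=sp−y≈115.259413; I≈68.244536, D=e−e_prev≈194.781426; u=0·115.259413+3/4·68.244536+1·194.781426≈245.964828; next y=1/5·(-114.259413)+3/4·245.964828≈161.621738
n=13: y≈161.621738, sp=1, e=sp−y≈-160.621738; I≈-92.377203, D=e−e_prev≈-275.881152; u=0·(-160.621738)+3/4·(-92.377203)+1·(-275.881152)≈-345.164054; next y=1/5·161.621738+3/4·(-345.164054)≈-226.548693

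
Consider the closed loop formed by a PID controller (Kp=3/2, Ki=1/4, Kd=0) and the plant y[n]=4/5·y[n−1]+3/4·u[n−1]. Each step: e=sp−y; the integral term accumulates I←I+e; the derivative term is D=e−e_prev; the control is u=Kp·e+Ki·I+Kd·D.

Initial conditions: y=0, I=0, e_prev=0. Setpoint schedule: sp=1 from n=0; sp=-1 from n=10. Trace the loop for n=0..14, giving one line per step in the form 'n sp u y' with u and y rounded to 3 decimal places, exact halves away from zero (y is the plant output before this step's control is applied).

(exact arithmetic carried between steps; '≈' marks a value shown rounded to 6 d.p. or computed from one; I and e_prev carry over from the previous line; the table rounds u and y to 3 d.p., halves away from zero)
n=0: y=0, sp=1, e=sp−y=1; I=1, D=e−e_prev=1; u=3/2·1+1/4·1+0·1=1.75; next y=4/5·0+3/4·1.75=1.3125
n=1: y=1.3125, sp=1, e=sp−y=-0.3125; I=0.6875, D=e−e_prev=-1.3125; u=3/2·(-0.3125)+1/4·0.6875+0·(-1.3125)=-0.296875; next y=4/5·1.3125+3/4·(-0.296875)≈0.827344
n=2: y≈0.827344, sp=1, e=sp−y≈0.172656; I≈0.860156, D=e−e_prev≈0.485156; u=3/2·0.172656+1/4·0.860156+0·0.485156≈0.474023; next y=4/5·0.827344+3/4·0.474023≈1.017393
n=3: y≈1.017393, sp=1, e=sp−y≈-0.017393; I≈0.842764, D=e−e_prev≈-0.190049; u=3/2·(-0.017393)+1/4·0.842764+0·(-0.190049)≈0.184602; next y=4/5·1.017393+3/4·0.184602≈0.952366
n=4: y≈0.952366, sp=1, e=sp−y≈0.047634; I≈0.890398, D=e−e_prev≈0.065027; u=3/2·0.047634+1/4·0.890398+0·0.065027≈0.294051; next y=4/5·0.952366+3/4·0.294051≈0.982431
n=5: y≈0.982431, sp=1, e=sp−y≈0.017569; I≈0.907967, D=e−e_prev≈-0.030065; u=3/2·0.017569+1/4·0.907967+0·(-0.030065)≈0.253346; next y=4/5·0.982431+3/4·0.253346≈0.975954
n=6: y≈0.975954, sp=1, e=sp−y≈0.024046; I≈0.932013, D=e−e_prev≈0.006477; u=3/2·0.024046+1/4·0.932013+0·0.006477≈0.269073; next y=4/5·0.975954+3/4·0.269073≈0.982568
n=7: y≈0.982568, sp=1, e=sp−y≈0.017432; I≈0.949446, D=e−e_prev≈-0.006614; u=3/2·0.017432+1/4·0.949446+0·(-0.006614)≈0.263510; next y=4/5·0.982568+3/4·0.263510≈0.983687
n=8: y≈0.983687, sp=1, e=sp−y≈0.016313; I≈0.965759, D=e−e_prev≈-0.001119; u=3/2·0.016313+1/4·0.965759+0·(-0.001119)≈0.265910; next y=4/5·0.983687+3/4·0.265910≈0.986382
n=9: y≈0.986382, sp=1, e=sp−y≈0.013618; I≈0.979378, D=e−e_prev≈-0.002695; u=3/2·0.013618+1/4·0.979378+0·(-0.002695)≈0.265272; next y=4/5·0.986382+3/4·0.265272≈0.988059
n=10: y≈0.988059, sp=-1, e=sp−y≈-1.988059; I≈-1.008682, D=e−e_prev≈-2.001678; u=3/2·(-1.988059)+1/4·(-1.008682)+0·(-2.001678)≈-3.234259; next y=4/5·0.988059+3/4·(-3.234259)≈-1.635247
n=11: y≈-1.635247, sp=-1, e=sp−y≈0.635247; I≈-0.373435, D=e−e_prev≈2.623306; u=3/2·0.635247+1/4·(-0.373435)+0·2.623306≈0.859512; next y=4/5·(-1.635247)+3/4·0.859512≈-0.663564
n=12: y≈-0.663564, sp=-1, e=sp−y≈-0.336436; I≈-0.709871, D=e−e_prev≈-0.971683; u=3/2·(-0.336436)+1/4·(-0.709871)+0·(-0.971683)≈-0.682122; next y=4/5·(-0.663564)+3/4·(-0.682122)≈-1.042443
n=13: y≈-1.042443, sp=-1, e=sp−y≈0.042443; I≈-0.667428, D=e−e_prev≈0.378879; u=3/2·0.042443+1/4·(-0.667428)+0·0.378879≈-0.103193; next y=4/5·(-1.042443)+3/4·(-0.103193)≈-0.911349
n=14: y≈-0.911349, sp=-1, e=sp−y≈-0.088651; I≈-0.756079, D=e−e_prev≈-0.131094; u=3/2·(-0.088651)+1/4·(-0.756079)+0·(-0.131094)≈-0.321996; next y=4/5·(-0.911349)+3/4·(-0.321996)≈-0.970576

0 1 1.750 0.000
1 1 -0.297 1.313
2 1 0.474 0.827
3 1 0.185 1.017
4 1 0.294 0.952
5 1 0.253 0.982
6 1 0.269 0.976
7 1 0.264 0.983
8 1 0.266 0.984
9 1 0.265 0.986
10 -1 -3.234 0.988
11 -1 0.860 -1.635
12 -1 -0.682 -0.664
13 -1 -0.103 -1.042
14 -1 -0.322 -0.911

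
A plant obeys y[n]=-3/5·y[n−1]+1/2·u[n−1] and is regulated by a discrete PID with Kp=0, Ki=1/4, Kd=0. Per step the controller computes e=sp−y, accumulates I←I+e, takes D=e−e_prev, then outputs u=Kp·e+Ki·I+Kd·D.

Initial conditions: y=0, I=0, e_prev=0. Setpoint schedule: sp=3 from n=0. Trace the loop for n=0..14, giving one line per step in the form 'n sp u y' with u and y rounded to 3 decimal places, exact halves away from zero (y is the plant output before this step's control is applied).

(exact arithmetic carried between steps; '≈' marks a value shown rounded to 6 d.p. or computed from one; I and e_prev carry over from the previous line; the table rounds u and y to 3 d.p., halves away from zero)
n=0: y=0, sp=3, e=sp−y=3; I=3, D=e−e_prev=3; u=0·3+1/4·3+0·3=0.75; next y=-3/5·0+1/2·0.75=0.375
n=1: y=0.375, sp=3, e=sp−y=2.625; I=5.625, D=e−e_prev=-0.375; u=0·2.625+1/4·5.625+0·(-0.375)=1.40625; next y=-3/5·0.375+1/2·1.40625=0.478125
n=2: y=0.478125, sp=3, e=sp−y=2.521875; I=8.146875, D=e−e_prev=-0.103125; u=0·2.521875+1/4·8.146875+0·(-0.103125)≈2.036719; next y=-3/5·0.478125+1/2·2.036719≈0.731484
n=3: y≈0.731484, sp=3, e=sp−y≈2.268516; I≈10.415391, D=e−e_prev≈-0.253359; u=0·2.268516+1/4·10.415391+0·(-0.253359)≈2.603848; next y=-3/5·0.731484+1/2·2.603848≈0.863033
n=4: y≈0.863033, sp=3, e=sp−y≈2.136967; I≈12.552357, D=e−e_prev≈-0.131549; u=0·2.136967+1/4·12.552357+0·(-0.131549)≈3.138089; next y=-3/5·0.863033+1/2·3.138089≈1.051225
n=5: y≈1.051225, sp=3, e=sp−y≈1.948775; I≈14.501133, D=e−e_prev≈-0.188192; u=0·1.948775+1/4·14.501133+0·(-0.188192)≈3.625283; next y=-3/5·1.051225+1/2·3.625283≈1.181907
n=6: y≈1.181907, sp=3, e=sp−y≈1.818093; I≈16.319226, D=e−e_prev≈-0.130682; u=0·1.818093+1/4·16.319226+0·(-0.130682)≈4.079806; next y=-3/5·1.181907+1/2·4.079806≈1.330759
n=7: y≈1.330759, sp=3, e=sp−y≈1.669241; I≈17.988467, D=e−e_prev≈-0.148852; u=0·1.669241+1/4·17.988467+0·(-0.148852)≈4.497117; next y=-3/5·1.330759+1/2·4.497117≈1.450103
n=8: y≈1.450103, sp=3, e=sp−y≈1.549897; I≈19.538364, D=e−e_prev≈-0.119344; u=0·1.549897+1/4·19.538364+0·(-0.119344)≈4.884591; next y=-3/5·1.450103+1/2·4.884591≈1.572234
n=9: y≈1.572234, sp=3, e=sp−y≈1.427766; I≈20.966130, D=e−e_prev≈-0.122131; u=0·1.427766+1/4·20.966130+0·(-0.122131)≈5.241533; next y=-3/5·1.572234+1/2·5.241533≈1.677426
n=10: y≈1.677426, sp=3, e=sp−y≈1.322574; I≈22.288704, D=e−e_prev≈-0.105192; u=0·1.322574+1/4·22.288704+0·(-0.105192)≈5.572176; next y=-3/5·1.677426+1/2·5.572176≈1.779632
n=11: y≈1.779632, sp=3, e=sp−y≈1.220368; I≈23.509072, D=e−e_prev≈-0.102206; u=0·1.220368+1/4·23.509072+0·(-0.102206)≈5.877268; next y=-3/5·1.779632+1/2·5.877268≈1.870855
n=12: y≈1.870855, sp=3, e=sp−y≈1.129145; I≈24.638217, D=e−e_prev≈-0.091222; u=0·1.129145+1/4·24.638217+0·(-0.091222)≈6.159554; next y=-3/5·1.870855+1/2·6.159554≈1.957264
n=13: y≈1.957264, sp=3, e=sp−y≈1.042736; I≈25.680953, D=e−e_prev≈-0.086410; u=0·1.042736+1/4·25.680953+0·(-0.086410)≈6.420238; next y=-3/5·1.957264+1/2·6.420238≈2.035760
n=14: y≈2.035760, sp=3, e=sp−y≈0.964240; I≈26.645192, D=e−e_prev≈-0.078496; u=0·0.964240+1/4·26.645192+0·(-0.078496)≈6.661298; next y=-3/5·2.035760+1/2·6.661298≈2.109193

0 3 0.750 0.000
1 3 1.406 0.375
2 3 2.037 0.478
3 3 2.604 0.731
4 3 3.138 0.863
5 3 3.625 1.051
6 3 4.080 1.182
7 3 4.497 1.331
8 3 4.885 1.450
9 3 5.242 1.572
10 3 5.572 1.677
11 3 5.877 1.780
12 3 6.160 1.871
13 3 6.420 1.957
14 3 6.661 2.036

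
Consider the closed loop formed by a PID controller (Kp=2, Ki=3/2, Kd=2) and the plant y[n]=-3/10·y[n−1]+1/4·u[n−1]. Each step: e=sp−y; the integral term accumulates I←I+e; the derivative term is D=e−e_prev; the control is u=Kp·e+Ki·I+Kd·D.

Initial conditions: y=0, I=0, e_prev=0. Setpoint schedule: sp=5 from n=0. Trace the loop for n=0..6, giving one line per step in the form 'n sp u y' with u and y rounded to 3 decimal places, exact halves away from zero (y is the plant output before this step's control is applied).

(exact arithmetic carried between steps; '≈' marks a value shown rounded to 6 d.p. or computed from one; I and e_prev carry over from the previous line; the table rounds u and y to 3 d.p., halves away from zero)
n=0: y=0, sp=5, e=sp−y=5; I=5, D=e−e_prev=5; u=2·5+3/2·5+2·5=27.5; next y=-3/10·0+1/4·27.5=6.875
n=1: y=6.875, sp=5, e=sp−y=-1.875; I=3.125, D=e−e_prev=-6.875; u=2·(-1.875)+3/2·3.125+2·(-6.875)=-12.8125; next y=-3/10·6.875+1/4·(-12.8125)=-5.265625
n=2: y=-5.265625, sp=5, e=sp−y=10.265625; I=13.390625, D=e−e_prev=12.140625; u=2·10.265625+3/2·13.390625+2·12.140625≈64.898438; next y=-3/10·(-5.265625)+1/4·64.898438≈17.804297
n=3: y≈17.804297, sp=5, e=sp−y≈-12.804297; I≈0.586328, D=e−e_prev≈-23.069922; u=2·(-12.804297)+3/2·0.586328+2·(-23.069922)≈-70.868945; next y=-3/10·17.804297+1/4·(-70.868945)≈-23.058525
n=4: y≈-23.058525, sp=5, e=sp−y≈28.058525; I≈28.644854, D=e−e_prev≈40.862822; u=2·28.058525+3/2·28.644854+2·40.862822≈180.809976; next y=-3/10·(-23.058525)+1/4·180.809976≈52.120052
n=5: y≈52.120052, sp=5, e=sp−y≈-47.120052; I≈-18.475198, D=e−e_prev≈-75.178577; u=2·(-47.120052)+3/2·(-18.475198)+2·(-75.178577)≈-272.310054; next y=-3/10·52.120052+1/4·(-272.310054)≈-83.713529
n=6: y≈-83.713529, sp=5, e=sp−y≈88.713529; I≈70.238331, D=e−e_prev≈135.833580; u=2·88.713529+3/2·70.238331+2·135.833580≈554.451715; next y=-3/10·(-83.713529)+1/4·554.451715≈163.726987

0 5 27.500 0.000
1 5 -12.813 6.875
2 5 64.898 -5.266
3 5 -70.869 17.804
4 5 180.810 -23.059
5 5 -272.310 52.120
6 5 554.452 -83.714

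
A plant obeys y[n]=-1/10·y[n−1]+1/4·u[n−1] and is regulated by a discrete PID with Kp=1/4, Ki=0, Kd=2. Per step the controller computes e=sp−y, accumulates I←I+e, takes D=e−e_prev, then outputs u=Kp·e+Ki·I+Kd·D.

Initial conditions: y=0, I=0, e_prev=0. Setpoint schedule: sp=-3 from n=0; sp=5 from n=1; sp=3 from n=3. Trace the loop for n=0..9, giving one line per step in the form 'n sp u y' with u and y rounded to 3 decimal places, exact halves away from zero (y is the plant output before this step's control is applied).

0 -3 -6.750 0.000
1 5 21.047 -1.688
2 5 -14.344 5.430
3 3 16.901 -4.129
4 3 -17.944 4.638
5 3 21.163 -4.950
6 3 -22.168 5.786
7 3 26.093 -6.120
8 3 -27.545 7.135
9 3 32.120 -7.600

(exact arithmetic carried between steps; '≈' marks a value shown rounded to 6 d.p. or computed from one; I and e_prev carry over from the previous line; the table rounds u and y to 3 d.p., halves away from zero)
n=0: y=0, sp=-3, e=sp−y=-3; I=-3, D=e−e_prev=-3; u=1/4·(-3)+0·(-3)+2·(-3)=-6.75; next y=-1/10·0+1/4·(-6.75)=-1.6875
n=1: y=-1.6875, sp=5, e=sp−y=6.6875; I=3.6875, D=e−e_prev=9.6875; u=1/4·6.6875+0·3.6875+2·9.6875=21.046875; next y=-1/10·(-1.6875)+1/4·21.046875≈5.430469
n=2: y≈5.430469, sp=5, e=sp−y≈-0.430469; I≈3.257031, D=e−e_prev≈-7.117969; u=1/4·(-0.430469)+0·3.257031+2·(-7.117969)≈-14.343555; next y=-1/10·5.430469+1/4·(-14.343555)≈-4.128936
n=3: y≈-4.128936, sp=3, e=sp−y≈7.128936; I≈10.385967, D=e−e_prev≈7.559404; u=1/4·7.128936+0·10.385967+2·7.559404≈16.901042; next y=-1/10·(-4.128936)+1/4·16.901042≈4.638154
n=4: y≈4.638154, sp=3, e=sp−y≈-1.638154; I≈8.747813, D=e−e_prev≈-8.767090; u=1/4·(-1.638154)+0·8.747813+2·(-8.767090)≈-17.943718; next y=-1/10·4.638154+1/4·(-17.943718)≈-4.949745
n=5: y≈-4.949745, sp=3, e=sp−y≈7.949745; I≈16.697558, D=e−e_prev≈9.587899; u=1/4·7.949745+0·16.697558+2·9.587899≈21.163234; next y=-1/10·(-4.949745)+1/4·21.163234≈5.785783
n=6: y≈5.785783, sp=3, e=sp−y≈-2.785783; I≈13.911774, D=e−e_prev≈-10.735528; u=1/4·(-2.785783)+0·13.911774+2·(-10.735528)≈-22.167502; next y=-1/10·5.785783+1/4·(-22.167502)≈-6.120454
n=7: y≈-6.120454, sp=3, e=sp−y≈9.120454; I≈23.032228, D=e−e_prev≈11.906237; u=1/4·9.120454+0·23.032228+2·11.906237≈26.092587; next y=-1/10·(-6.120454)+1/4·26.092587≈7.135192
n=8: y≈7.135192, sp=3, e=sp−y≈-4.135192; I≈18.897036, D=e−e_prev≈-13.255646; u=1/4·(-4.135192)+0·18.897036+2·(-13.255646)≈-27.545090; next y=-1/10·7.135192+1/4·(-27.545090)≈-7.599792
n=9: y≈-7.599792, sp=3, e=sp−y≈10.599792; I≈29.496828, D=e−e_prev≈14.734984; u=1/4·10.599792+0·29.496828+2·14.734984≈32.119916; next y=-1/10·(-7.599792)+1/4·32.119916≈8.789958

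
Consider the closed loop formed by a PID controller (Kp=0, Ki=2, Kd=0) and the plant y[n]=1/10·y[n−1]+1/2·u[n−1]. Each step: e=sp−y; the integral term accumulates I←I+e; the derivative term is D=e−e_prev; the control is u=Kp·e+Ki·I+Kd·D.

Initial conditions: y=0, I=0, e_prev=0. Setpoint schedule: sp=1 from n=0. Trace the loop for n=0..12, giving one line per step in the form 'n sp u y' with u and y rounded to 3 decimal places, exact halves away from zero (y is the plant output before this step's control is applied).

(exact arithmetic carried between steps; '≈' marks a value shown rounded to 6 d.p. or computed from one; I and e_prev carry over from the previous line; the table rounds u and y to 3 d.p., halves away from zero)
n=0: y=0, sp=1, e=sp−y=1; I=1, D=e−e_prev=1; u=0·1+2·1+0·1=2; next y=1/10·0+1/2·2=1
n=1: y=1, sp=1, e=sp−y=0; I=1, D=e−e_prev=-1; u=0·0+2·1+0·(-1)=2; next y=1/10·1+1/2·2=1.1
n=2: y=1.1, sp=1, e=sp−y=-0.1; I=0.9, D=e−e_prev=-0.1; u=0·(-0.1)+2·0.9+0·(-0.1)=1.8; next y=1/10·1.1+1/2·1.8=1.01
n=3: y=1.01, sp=1, e=sp−y=-0.01; I=0.89, D=e−e_prev=0.09; u=0·(-0.01)+2·0.89+0·0.09=1.78; next y=1/10·1.01+1/2·1.78=0.991
n=4: y=0.991, sp=1, e=sp−y=0.009; I=0.899, D=e−e_prev=0.019; u=0·0.009+2·0.899+0·0.019=1.798; next y=1/10·0.991+1/2·1.798=0.9981
n=5: y=0.9981, sp=1, e=sp−y=0.0019; I=0.9009, D=e−e_prev=-0.0071; u=0·0.0019+2·0.9009+0·(-0.0071)=1.8018; next y=1/10·0.9981+1/2·1.8018=1.00071
n=6: y=1.00071, sp=1, e=sp−y=-0.00071; I=0.90019, D=e−e_prev=-0.00261; u=0·(-0.00071)+2·0.90019+0·(-0.00261)=1.80038; next y=1/10·1.00071+1/2·1.80038=1.000261
n=7: y=1.000261, sp=1, e=sp−y=-0.000261; I=0.899929, D=e−e_prev=0.000449; u=0·(-0.000261)+2·0.899929+0·0.000449=1.799858; next y=1/10·1.000261+1/2·1.799858≈0.999955
n=8: y≈0.999955, sp=1, e=sp−y≈0.000045; I≈0.899974, D=e−e_prev≈0.000306; u=0·0.000045+2·0.899974+0·0.000306≈1.799948; next y=1/10·0.999955+1/2·1.799948≈0.999969
n=9: y≈0.999969, sp=1, e=sp−y≈0.000031; I≈0.900004, D=e−e_prev≈-0.000014; u=0·0.000031+2·0.900004+0·(-0.000014)≈1.800009; next y=1/10·0.999969+1/2·1.800009≈1.000001
n=10: y≈1.000001, sp=1, e=sp−y≈-0.000001; I≈0.900003, D=e−e_prev≈-0.000032; u=0·(-0.000001)+2·0.900003+0·(-0.000032)≈1.800006; next y=1/10·1.000001+1/2·1.800006≈1.000003
n=11: y≈1.000003, sp=1, e=sp−y≈-0.000003; I≈0.900000, D=e−e_prev≈-0.000002; u=0·(-0.000003)+2·0.900000+0·(-0.000002)≈1.800000; next y=1/10·1.000003+1/2·1.800000≈1.000000
n=12: y≈1.000000, sp=1, e=sp−y≈0.000000; I≈0.900000, D=e−e_prev≈0.000003; u=0·0.000000+2·0.900000+0·0.000003≈1.799999; next y=1/10·1.000000+1/2·1.799999≈1.000000

0 1 2.000 0.000
1 1 2.000 1.000
2 1 1.800 1.100
3 1 1.780 1.010
4 1 1.798 0.991
5 1 1.802 0.998
6 1 1.800 1.001
7 1 1.800 1.000
8 1 1.800 1.000
9 1 1.800 1.000
10 1 1.800 1.000
11 1 1.800 1.000
12 1 1.800 1.000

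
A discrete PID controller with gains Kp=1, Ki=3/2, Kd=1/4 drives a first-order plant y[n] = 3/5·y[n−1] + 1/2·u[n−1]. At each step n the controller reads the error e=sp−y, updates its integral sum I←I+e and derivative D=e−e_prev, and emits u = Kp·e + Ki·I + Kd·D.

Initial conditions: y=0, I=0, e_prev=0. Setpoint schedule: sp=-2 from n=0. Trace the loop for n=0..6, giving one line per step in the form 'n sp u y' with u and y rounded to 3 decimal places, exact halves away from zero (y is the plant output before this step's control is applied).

(exact arithmetic carried between steps; '≈' marks a value shown rounded to 6 d.p. or computed from one; I and e_prev carry over from the previous line; the table rounds u and y to 3 d.p., halves away from zero)
n=0: y=0, sp=-2, e=sp−y=-2; I=-2, D=e−e_prev=-2; u=1·(-2)+3/2·(-2)+1/4·(-2)=-5.5; next y=3/5·0+1/2·(-5.5)=-2.75
n=1: y=-2.75, sp=-2, e=sp−y=0.75; I=-1.25, D=e−e_prev=2.75; u=1·0.75+3/2·(-1.25)+1/4·2.75=-0.4375; next y=3/5·(-2.75)+1/2·(-0.4375)=-1.86875
n=2: y=-1.86875, sp=-2, e=sp−y=-0.13125; I=-1.38125, D=e−e_prev=-0.88125; u=1·(-0.13125)+3/2·(-1.38125)+1/4·(-0.88125)≈-2.423438; next y=3/5·(-1.86875)+1/2·(-2.423438)≈-2.332969
n=3: y≈-2.332969, sp=-2, e=sp−y≈0.332969; I≈-1.048281, D=e−e_prev≈0.464219; u=1·0.332969+3/2·(-1.048281)+1/4·0.464219≈-1.123398; next y=3/5·(-2.332969)+1/2·(-1.123398)≈-1.961480
n=4: y≈-1.961480, sp=-2, e=sp−y≈-0.038520; I≈-1.086801, D=e−e_prev≈-0.371488; u=1·(-0.038520)+3/2·(-1.086801)+1/4·(-0.371488)≈-1.761593; next y=3/5·(-1.961480)+1/2·(-1.761593)≈-2.057685
n=5: y≈-2.057685, sp=-2, e=sp−y≈0.057685; I≈-1.029116, D=e−e_prev≈0.096204; u=1·0.057685+3/2·(-1.029116)+1/4·0.096204≈-1.461938; next y=3/5·(-2.057685)+1/2·(-1.461938)≈-1.965580
n=6: y≈-1.965580, sp=-2, e=sp−y≈-0.034420; I≈-1.063536, D=e−e_prev≈-0.092105; u=1·(-0.034420)+3/2·(-1.063536)+1/4·(-0.092105)≈-1.652750; next y=3/5·(-1.965580)+1/2·(-1.652750)≈-2.005723

0 -2 -5.500 0.000
1 -2 -0.438 -2.750
2 -2 -2.423 -1.869
3 -2 -1.123 -2.333
4 -2 -1.762 -1.961
5 -2 -1.462 -2.058
6 -2 -1.653 -1.966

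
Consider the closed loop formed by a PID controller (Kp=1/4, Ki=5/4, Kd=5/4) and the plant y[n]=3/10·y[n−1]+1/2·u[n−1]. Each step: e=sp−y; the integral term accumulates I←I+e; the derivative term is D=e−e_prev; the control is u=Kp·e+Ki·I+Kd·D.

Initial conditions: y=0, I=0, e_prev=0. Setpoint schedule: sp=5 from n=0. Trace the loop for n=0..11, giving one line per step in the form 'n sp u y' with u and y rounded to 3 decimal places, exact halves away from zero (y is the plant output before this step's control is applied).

(exact arithmetic carried between steps; '≈' marks a value shown rounded to 6 d.p. or computed from one; I and e_prev carry over from the previous line; the table rounds u and y to 3 d.p., halves away from zero)
n=0: y=0, sp=5, e=sp−y=5; I=5, D=e−e_prev=5; u=1/4·5+5/4·5+5/4·5=13.75; next y=3/10·0+1/2·13.75=6.875
n=1: y=6.875, sp=5, e=sp−y=-1.875; I=3.125, D=e−e_prev=-6.875; u=1/4·(-1.875)+5/4·3.125+5/4·(-6.875)=-5.15625; next y=3/10·6.875+1/2·(-5.15625)=-0.515625
n=2: y=-0.515625, sp=5, e=sp−y=5.515625; I=8.640625, D=e−e_prev=7.390625; u=1/4·5.515625+5/4·8.640625+5/4·7.390625≈21.417969; next y=3/10·(-0.515625)+1/2·21.417969≈10.554297
n=3: y≈10.554297, sp=5, e=sp−y≈-5.554297; I≈3.086328, D=e−e_prev≈-11.069922; u=1/4·(-5.554297)+5/4·3.086328+5/4·(-11.069922)≈-11.368066; next y=3/10·10.554297+1/2·(-11.368066)≈-2.517744
n=4: y≈-2.517744, sp=5, e=sp−y≈7.517744; I≈10.604072, D=e−e_prev≈13.072041; u=1/4·7.517744+5/4·10.604072+5/4·13.072041≈31.474578; next y=3/10·(-2.517744)+1/2·31.474578≈14.981966
n=5: y≈14.981966, sp=5, e=sp−y≈-9.981966; I≈0.622107, D=e−e_prev≈-17.499710; u=1/4·(-9.981966)+5/4·0.622107+5/4·(-17.499710)≈-23.592495; next y=3/10·14.981966+1/2·(-23.592495)≈-7.301658
n=6: y≈-7.301658, sp=5, e=sp−y≈12.301658; I≈12.923765, D=e−e_prev≈22.283623; u=1/4·12.301658+5/4·12.923765+5/4·22.283623≈47.084650; next y=3/10·(-7.301658)+1/2·47.084650≈21.351827
n=7: y≈21.351827, sp=5, e=sp−y≈-16.351827; I≈-3.428063, D=e−e_prev≈-28.653485; u=1/4·(-16.351827)+5/4·(-3.428063)+5/4·(-28.653485)≈-44.189892; next y=3/10·21.351827+1/2·(-44.189892)≈-15.689398
n=8: y≈-15.689398, sp=5, e=sp−y≈20.689398; I≈17.261335, D=e−e_prev≈37.041225; u=1/4·20.689398+5/4·17.261335+5/4·37.041225≈73.050550; next y=3/10·(-15.689398)+1/2·73.050550≈31.818456
n=9: y≈31.818456, sp=5, e=sp−y≈-26.818456; I≈-9.557121, D=e−e_prev≈-47.507853; u=1/4·(-26.818456)+5/4·(-9.557121)+5/4·(-47.507853)≈-78.035831; next y=3/10·31.818456+1/2·(-78.035831)≈-29.472379
n=10: y≈-29.472379, sp=5, e=sp−y≈34.472379; I≈24.915258, D=e−e_prev≈61.290834; u=1/4·34.472379+5/4·24.915258+5/4·61.290834≈116.375711; next y=3/10·(-29.472379)+1/2·116.375711≈49.346142
n=11: y≈49.346142, sp=5, e=sp−y≈-44.346142; I≈-19.430883, D=e−e_prev≈-78.818521; u=1/4·(-44.346142)+5/4·(-19.430883)+5/4·(-78.818521)≈-133.898290; next y=3/10·49.346142+1/2·(-133.898290)≈-52.145303

0 5 13.750 0.000
1 5 -5.156 6.875
2 5 21.418 -0.516
3 5 -11.368 10.554
4 5 31.475 -2.518
5 5 -23.592 14.982
6 5 47.085 -7.302
7 5 -44.190 21.352
8 5 73.051 -15.689
9 5 -78.036 31.818
10 5 116.376 -29.472
11 5 -133.898 49.346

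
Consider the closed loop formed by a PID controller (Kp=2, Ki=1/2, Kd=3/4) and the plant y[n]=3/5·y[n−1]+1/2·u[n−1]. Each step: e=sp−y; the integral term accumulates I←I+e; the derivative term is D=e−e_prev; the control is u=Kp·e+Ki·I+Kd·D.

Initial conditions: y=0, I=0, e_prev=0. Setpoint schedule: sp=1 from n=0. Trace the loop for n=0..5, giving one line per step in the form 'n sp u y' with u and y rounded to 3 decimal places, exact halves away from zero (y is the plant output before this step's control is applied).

0 1 3.250 0.000
1 1 -2.281 1.625
2 1 4.445 -0.166
3 1 -3.753 2.123
4 1 6.261 -0.603
5 1 -5.940 2.769

(exact arithmetic carried between steps; '≈' marks a value shown rounded to 6 d.p. or computed from one; I and e_prev carry over from the previous line; the table rounds u and y to 3 d.p., halves away from zero)
n=0: y=0, sp=1, e=sp−y=1; I=1, D=e−e_prev=1; u=2·1+1/2·1+3/4·1=3.25; next y=3/5·0+1/2·3.25=1.625
n=1: y=1.625, sp=1, e=sp−y=-0.625; I=0.375, D=e−e_prev=-1.625; u=2·(-0.625)+1/2·0.375+3/4·(-1.625)=-2.28125; next y=3/5·1.625+1/2·(-2.28125)=-0.165625
n=2: y=-0.165625, sp=1, e=sp−y=1.165625; I=1.540625, D=e−e_prev=1.790625; u=2·1.165625+1/2·1.540625+3/4·1.790625≈4.444531; next y=3/5·(-0.165625)+1/2·4.444531≈2.122891
n=3: y≈2.122891, sp=1, e=sp−y≈-1.122891; I≈0.417734, D=e−e_prev≈-2.288516; u=2·(-1.122891)+1/2·0.417734+3/4·(-2.288516)≈-3.753301; next y=3/5·2.122891+1/2·(-3.753301)≈-0.602916
n=4: y≈-0.602916, sp=1, e=sp−y≈1.602916; I≈2.020650, D=e−e_prev≈2.725807; u=2·1.602916+1/2·2.020650+3/4·2.725807≈6.260512; next y=3/5·(-0.602916)+1/2·6.260512≈2.768506
n=5: y≈2.768506, sp=1, e=sp−y≈-1.768506; I≈0.252144, D=e−e_prev≈-3.371423; u=2·(-1.768506)+1/2·0.252144+3/4·(-3.371423)≈-5.939508; next y=3/5·2.768506+1/2·(-5.939508)≈-1.308650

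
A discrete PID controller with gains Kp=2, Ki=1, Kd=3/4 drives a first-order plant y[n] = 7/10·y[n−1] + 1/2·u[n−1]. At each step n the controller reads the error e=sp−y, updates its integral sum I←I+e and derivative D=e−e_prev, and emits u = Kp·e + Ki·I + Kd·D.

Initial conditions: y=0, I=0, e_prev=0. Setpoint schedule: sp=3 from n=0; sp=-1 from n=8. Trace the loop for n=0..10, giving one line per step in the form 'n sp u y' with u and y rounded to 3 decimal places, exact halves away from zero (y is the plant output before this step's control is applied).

0 3 11.250 0.000
1 3 -9.094 5.625
2 3 15.879 -0.609
3 3 -15.646 7.513
4 3 23.721 -2.564
5 3 -25.634 10.066
6 3 36.160 -5.771
7 3 -41.239 14.040
8 -1 40.698 -10.791
9 -1 -53.583 12.795
10 -1 65.175 -17.835

(exact arithmetic carried between steps; '≈' marks a value shown rounded to 6 d.p. or computed from one; I and e_prev carry over from the previous line; the table rounds u and y to 3 d.p., halves away from zero)
n=0: y=0, sp=3, e=sp−y=3; I=3, D=e−e_prev=3; u=2·3+1·3+3/4·3=11.25; next y=7/10·0+1/2·11.25=5.625
n=1: y=5.625, sp=3, e=sp−y=-2.625; I=0.375, D=e−e_prev=-5.625; u=2·(-2.625)+1·0.375+3/4·(-5.625)=-9.09375; next y=7/10·5.625+1/2·(-9.09375)=-0.609375
n=2: y=-0.609375, sp=3, e=sp−y=3.609375; I=3.984375, D=e−e_prev=6.234375; u=2·3.609375+1·3.984375+3/4·6.234375≈15.878906; next y=7/10·(-0.609375)+1/2·15.878906≈7.512891
n=3: y≈7.512891, sp=3, e=sp−y≈-4.512891; I≈-0.528516, D=e−e_prev≈-8.122266; u=2·(-4.512891)+1·(-0.528516)+3/4·(-8.122266)≈-15.645996; next y=7/10·7.512891+1/2·(-15.645996)≈-2.563975
n=4: y≈-2.563975, sp=3, e=sp−y≈5.563975; I≈5.035459, D=e−e_prev≈10.076865; u=2·5.563975+1·5.035459+3/4·10.076865≈23.721057; next y=7/10·(-2.563975)+1/2·23.721057≈10.065746
n=5: y≈10.065746, sp=3, e=sp−y≈-7.065746; I≈-2.030287, D=e−e_prev≈-12.629721; u=2·(-7.065746)+1·(-2.030287)+3/4·(-12.629721)≈-25.634071; next y=7/10·10.065746+1/2·(-25.634071)≈-5.771013
n=6: y≈-5.771013, sp=3, e=sp−y≈8.771013; I≈6.740726, D=e−e_prev≈15.836759; u=2·8.771013+1·6.740726+3/4·15.836759≈36.160321; next y=7/10·(-5.771013)+1/2·36.160321≈14.040451
n=7: y≈14.040451, sp=3, e=sp−y≈-11.040451; I≈-4.299726, D=e−e_prev≈-19.811464; u=2·(-11.040451)+1·(-4.299726)+3/4·(-19.811464)≈-41.239227; next y=7/10·14.040451+1/2·(-41.239227)≈-10.791297
n=8: y≈-10.791297, sp=-1, e=sp−y≈9.791297; I≈5.491572, D=e−e_prev≈20.831749; u=2·9.791297+1·5.491572+3/4·20.831749≈40.697978; next y=7/10·(-10.791297)+1/2·40.697978≈12.795081
n=9: y≈12.795081, sp=-1, e=sp−y≈-13.795081; I≈-8.303509, D=e−e_prev≈-23.586378; u=2·(-13.795081)+1·(-8.303509)+3/4·(-23.586378)≈-53.583455; next y=7/10·12.795081+1/2·(-53.583455)≈-17.835171
n=10: y≈-17.835171, sp=-1, e=sp−y≈16.835171; I≈8.531662, D=e−e_prev≈30.630252; u=2·16.835171+1·8.531662+3/4·30.630252≈65.174692; next y=7/10·(-17.835171)+1/2·65.174692≈20.102726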